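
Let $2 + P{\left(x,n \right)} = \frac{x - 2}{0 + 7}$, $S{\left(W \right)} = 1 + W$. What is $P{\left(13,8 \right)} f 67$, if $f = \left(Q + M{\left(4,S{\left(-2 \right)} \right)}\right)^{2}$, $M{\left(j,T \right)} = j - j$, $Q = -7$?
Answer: $-1407$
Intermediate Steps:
$P{\left(x,n \right)} = - \frac{16}{7} + \frac{x}{7}$ ($P{\left(x,n \right)} = -2 + \frac{x - 2}{0 + 7} = -2 + \frac{-2 + x}{7} = -2 + \left(-2 + x\right) \frac{1}{7} = -2 + \left(- \frac{2}{7} + \frac{x}{7}\right) = - \frac{16}{7} + \frac{x}{7}$)
$M{\left(j,T \right)} = 0$
$f = 49$ ($f = \left(-7 + 0\right)^{2} = \left(-7\right)^{2} = 49$)
$P{\left(13,8 \right)} f 67 = \left(- \frac{16}{7} + \frac{1}{7} \cdot 13\right) 49 \cdot 67 = \left(- \frac{16}{7} + \frac{13}{7}\right) 49 \cdot 67 = \left(- \frac{3}{7}\right) 49 \cdot 67 = \left(-21\right) 67 = -1407$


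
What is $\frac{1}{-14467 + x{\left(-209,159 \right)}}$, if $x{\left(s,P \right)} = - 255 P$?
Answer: $- \frac{1}{55012} \approx -1.8178 \cdot 10^{-5}$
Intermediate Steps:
$\frac{1}{-14467 + x{\left(-209,159 \right)}} = \frac{1}{-14467 - 40545} = \frac{1}{-55012} = - \frac{1}{55012}$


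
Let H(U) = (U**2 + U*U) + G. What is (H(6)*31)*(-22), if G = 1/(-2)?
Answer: -48763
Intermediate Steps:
G = -1/2 ≈ -0.50000
H(U) = -1/2 + 2*U**2 (H(U) = (U**2 + U*U) - 1/2 = (U**2 + U**2) - 1/2 = 2*U**2 - 1/2 = -1/2 + 2*U**2)
(H(6)*31)*(-22) = ((-1/2 + 2*6**2)*31)*(-22) = ((-1/2 + 2*36)*31)*(-22) = ((-1/2 + 72)*31)*(-22) = ((143/2)*31)*(-22) = (4433/2)*(-22) = -48763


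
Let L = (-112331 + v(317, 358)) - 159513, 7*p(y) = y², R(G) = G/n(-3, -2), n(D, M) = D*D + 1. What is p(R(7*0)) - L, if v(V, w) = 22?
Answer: 271822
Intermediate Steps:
n(D, M) = 1 + D² (n(D, M) = D² + 1 = 1 + D²)
R(G) = G/10 (R(G) = G/(1 + (-3)²) = G/(1 + 9) = G/10)
p(y) = y²/7
L = -271822 (L = (-112331 + 22) - 159513 = -112309 - 159513 = -271822)
p(R(7*0)) - L = ((7*0)/10)²/7 - 1*(-271822) = ((⅒)*0)²/7 + 271822 = (⅐)*0² + 271822 = (⅐)*0 + 271822 = 0 + 271822 = 271822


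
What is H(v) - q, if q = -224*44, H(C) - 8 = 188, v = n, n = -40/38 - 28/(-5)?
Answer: 10052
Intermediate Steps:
n = 432/95 (n = -40*1/38 - 28*(-⅕) = -20/19 + 28/5 = 432/95 ≈ 4.5474)
v = 432/95 ≈ 4.5474
H(C) = 196 (H(C) = 8 + 188 = 196)
q = -9856
H(v) - q = 196 - 1*(-9856) = 196 + 9856 = 10052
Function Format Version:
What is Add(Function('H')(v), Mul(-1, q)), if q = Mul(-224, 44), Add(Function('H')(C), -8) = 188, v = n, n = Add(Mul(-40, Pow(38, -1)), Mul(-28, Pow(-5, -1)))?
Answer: 10052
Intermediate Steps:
n = Rational(432, 95) (n = Add(Mul(-40, Rational(1, 38)), Mul(-28, Rational(-1, 5))) = Add(Rational(-20, 19), Rational(28, 5)) = Rational(432, 95) ≈ 4.5474)
v = Rational(432, 95) ≈ 4.5474
Function('H')(C) = 196 (Function('H')(C) = Add(8, 188) = 196)
q = -9856
Add(Function('H')(v), Mul(-1, q)) = Add(196, Mul(-1, -9856)) = Add(196, 9856) = 10052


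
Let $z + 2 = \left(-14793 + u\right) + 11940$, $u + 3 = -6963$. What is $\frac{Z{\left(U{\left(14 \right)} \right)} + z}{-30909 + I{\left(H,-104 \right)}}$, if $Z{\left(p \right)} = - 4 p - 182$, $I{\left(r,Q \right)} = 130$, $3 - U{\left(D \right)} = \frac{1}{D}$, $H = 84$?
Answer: $\frac{70103}{215453} \approx 0.32538$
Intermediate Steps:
$u = -6966$ ($u = -3 - 6963 = -6966$)
$U{\left(D \right)} = 3 - \frac{1}{D}$
$Z{\left(p \right)} = -182 - 4 p$
$z = -9821$ ($z = -2 + \left(\left(-14793 - 6966\right) + 11940\right) = -2 + \left(-21759 + 11940\right) = -2 - 9819 = -9821$)
$\frac{Z{\left(U{\left(14 \right)} \right)} + z}{-30909 + I{\left(H,-104 \right)}} = \frac{\left(-182 - 4 \left(3 - \frac{1}{14}\right)\right) - 9821}{-30909 + 130} = \frac{\left(-182 - 4 \left(3 - \frac{1}{14}\right)\right) - 9821}{-30779} = \left(\left(-182 - 4 \left(3 - \frac{1}{14}\right)\right) - 9821\right) \left(- \frac{1}{30779}\right) = \left(\left(-182 - \frac{82}{7}\right) - 9821\right) \left(- \frac{1}{30779}\right) = \left(- \frac{1356}{7} - 9821\right) \left(- \frac{1}{30779}\right) = \left(- \frac{70103}{7}\right) \left(- \frac{1}{30779}\right) = \frac{70103}{215453}$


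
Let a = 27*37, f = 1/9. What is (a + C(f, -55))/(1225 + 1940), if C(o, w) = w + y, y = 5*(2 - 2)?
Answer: 944/3165 ≈ 0.29826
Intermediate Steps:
y = 0 (y = 5*0 = 0)
f = ⅑ ≈ 0.11111
a = 999
C(o, w) = w (C(o, w) = w + 0 = w)
(a + C(f, -55))/(1225 + 1940) = (999 - 55)/(1225 + 1940) = 944/3165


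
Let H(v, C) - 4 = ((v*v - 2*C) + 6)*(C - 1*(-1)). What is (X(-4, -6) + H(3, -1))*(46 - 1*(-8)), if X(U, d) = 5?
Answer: 486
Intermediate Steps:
H(v, C) = 4 + (1 + C)*(6 + v² - 2*C) (H(v, C) = 4 + ((v*v - 2*C) + 6)*(C - 1*(-1)) = 4 + ((v² - 2*C) + 6)*(C + 1) = 4 + (6 + v² - 2*C)*(1 + C) = 4 + (1 + C)*(6 + v² - 2*C))
(X(-4, -6) + H(3, -1))*(46 - 1*(-8)) = (5 + (10 + 3² - 2*(-1)² + 4*(-1) - 1*3²))*(46 - 1*(-8)) = (5 + (10 + 9 - 2*1 - 4 - 1*9))*(46 + 8) = (5 + (10 + 9 - 2 - 4 - 9))*54 = (5 + 4)*54 = 9*54 = 486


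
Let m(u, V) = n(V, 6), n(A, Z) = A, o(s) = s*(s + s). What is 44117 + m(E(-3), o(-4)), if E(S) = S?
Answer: 44149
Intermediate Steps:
o(s) = 2*s**2 (o(s) = s*(2*s) = 2*s**2)
m(u, V) = V
44117 + m(E(-3), o(-4)) = 44117 + 2*(-4)**2 = 44117 + 2*16 = 44117 + 32 = 44149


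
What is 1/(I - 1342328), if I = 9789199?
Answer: 1/8446871 ≈ 1.1839e-7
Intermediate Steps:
1/(I - 1342328) = 1/(9789199 - 1342328) = 1/8446871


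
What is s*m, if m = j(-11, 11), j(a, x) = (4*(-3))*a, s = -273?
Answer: -36036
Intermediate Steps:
j(a, x) = -12*a
m = 132 (m = -12*(-11) = 132)
s*m = -273*132 = -36036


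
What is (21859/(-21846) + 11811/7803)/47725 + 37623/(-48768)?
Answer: -5668042320197657/7347179644041600 ≈ -0.77146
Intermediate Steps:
(21859/(-21846) + 11811/7803)/47725 + 37623/(-48768) = (21859*(-1/21846) + 11811*(1/7803))*(1/47725) + 37623*(-1/48768) = (-21859/21846 + 3937/2601)*(1/47725) - 12541/16256 = (9717481/18940482)*(1/47725) - 12541/16256 = 9717481/903934503450 - 12541/16256 = -5668042320197657/7347179644041600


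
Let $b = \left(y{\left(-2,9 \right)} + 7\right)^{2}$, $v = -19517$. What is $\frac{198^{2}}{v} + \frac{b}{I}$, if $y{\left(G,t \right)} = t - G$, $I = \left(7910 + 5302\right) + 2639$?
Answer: $- \frac{615099096}{309363967} \approx -1.9883$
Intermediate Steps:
$I = 15851$ ($I = 13212 + 2639 = 15851$)
$b = 324$ ($b = \left(\left(9 - -2\right) + 7\right)^{2} = \left(\left(9 + 2\right) + 7\right)^{2} = \left(11 + 7\right)^{2} = 18^{2} = 324$)
$\frac{198^{2}}{v} + \frac{b}{I} = \frac{198^{2}}{-19517} + \frac{324}{15851} = 39204 \left(- \frac{1}{19517}\right) + 324 \cdot \frac{1}{15851} = - \frac{39204}{19517} + \frac{324}{15851} = - \frac{615099096}{309363967}$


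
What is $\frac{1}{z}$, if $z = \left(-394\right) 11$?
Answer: $- \frac{1}{4334} \approx -0.00023073$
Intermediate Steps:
$z = -4334$
$\frac{1}{z} = \frac{1}{-4334} = - \frac{1}{4334}$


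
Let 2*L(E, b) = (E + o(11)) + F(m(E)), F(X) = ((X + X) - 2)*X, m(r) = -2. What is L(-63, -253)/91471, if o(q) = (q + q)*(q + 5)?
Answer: 301/182942 ≈ 0.0016453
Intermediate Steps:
o(q) = 2*q*(5 + q) (o(q) = (2*q)*(5 + q) = 2*q*(5 + q))
F(X) = X*(-2 + 2*X) (F(X) = (2*X - 2)*X = (-2 + 2*X)*X = X*(-2 + 2*X))
L(E, b) = 182 + E/2 (L(E, b) = ((E + 2*11*(5 + 11)) + 2*(-2)*(-1 - 2))/2 = ((E + 2*11*16) + 2*(-2)*(-3))/2 = ((E + 352) + 12)/2 = ((352 + E) + 12)/2 = (364 + E)/2 = 182 + E/2)
L(-63, -253)/91471 = (182 + (½)*(-63))/91471 = (182 - 63/2)*(1/91471) = (301/2)*(1/91471) = 301/182942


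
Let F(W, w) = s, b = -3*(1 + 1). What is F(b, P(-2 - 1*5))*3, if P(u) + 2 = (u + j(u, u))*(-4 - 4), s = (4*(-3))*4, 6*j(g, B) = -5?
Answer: -144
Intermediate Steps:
j(g, B) = -5/6 (j(g, B) = (1/6)*(-5) = -5/6)
s = -48 (s = -12*4 = -48)
b = -6 (b = -3*2 = -6)
P(u) = 14/3 - 8*u (P(u) = -2 + (u - 5/6)*(-4 - 4) = -2 + (-5/6 + u)*(-8) = -2 + (20/3 - 8*u) = 14/3 - 8*u)
F(W, w) = -48
F(b, P(-2 - 1*5))*3 = -48*3 = -144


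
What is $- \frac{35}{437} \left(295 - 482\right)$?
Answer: $\frac{6545}{437} \approx 14.977$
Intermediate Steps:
$- \frac{35}{437} \left(295 - 482\right) = \left(-35\right) \frac{1}{437} \left(-187\right) = \left(- \frac{35}{437}\right) \left(-187\right) = \frac{6545}{437}$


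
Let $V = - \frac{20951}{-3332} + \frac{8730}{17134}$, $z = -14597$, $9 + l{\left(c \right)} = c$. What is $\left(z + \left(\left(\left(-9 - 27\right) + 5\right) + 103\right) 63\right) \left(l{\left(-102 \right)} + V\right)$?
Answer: $\frac{4275192971701}{4077892} \approx 1.0484 \cdot 10^{6}$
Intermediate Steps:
$l{\left(c \right)} = -9 + c$
$V = \frac{27718771}{4077892}$ ($V = \left(-20951\right) \left(- \frac{1}{3332}\right) + 8730 \cdot \frac{1}{17134} = \frac{2993}{476} + \frac{4365}{8567} = \frac{27718771}{4077892} \approx 6.7973$)
$\left(z + \left(\left(\left(-9 - 27\right) + 5\right) + 103\right) 63\right) \left(l{\left(-102 \right)} + V\right) = \left(-14597 + \left(\left(\left(-9 - 27\right) + 5\right) + 103\right) 63\right) \left(\left(-9 - 102\right) + \frac{27718771}{4077892}\right) = \left(-14597 + \left(\left(-36 + 5\right) + 103\right) 63\right) \left(-111 + \frac{27718771}{4077892}\right) = \left(-14597 + \left(-31 + 103\right) 63\right) \left(- \frac{424927241}{4077892}\right) = \left(-14597 + 72 \cdot 63\right) \left(- \frac{424927241}{4077892}\right) = \left(-14597 + 4536\right) \left(- \frac{424927241}{4077892}\right) = \left(-10061\right) \left(- \frac{424927241}{4077892}\right) = \frac{4275192971701}{4077892}$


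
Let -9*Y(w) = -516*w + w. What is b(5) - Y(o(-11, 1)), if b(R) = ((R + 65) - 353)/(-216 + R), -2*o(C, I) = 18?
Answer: 108948/211 ≈ 516.34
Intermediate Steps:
o(C, I) = -9 (o(C, I) = -1/2*18 = -9)
Y(w) = 515*w/9 (Y(w) = -(-516*w + w)/9 = -(-515)*w/9 = 515*w/9)
b(R) = (-288 + R)/(-216 + R) (b(R) = ((65 + R) - 353)/(-216 + R) = (-288 + R)/(-216 + R))
b(5) - Y(o(-11, 1)) = (-288 + 5)/(-216 + 5) - 515*(-9)/9 = -283/(-211) - 1*(-515) = -1/211*(-283) + 515 = 283/211 + 515 = 108948/211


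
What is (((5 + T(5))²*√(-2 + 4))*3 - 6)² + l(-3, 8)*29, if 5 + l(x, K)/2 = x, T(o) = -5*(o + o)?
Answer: 73810822 - 72900*√2 ≈ 7.3708e+7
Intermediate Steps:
T(o) = -10*o
l(x, K) = -10 + 2*x
(((5 + T(5))²*√(-2 + 4))*3 - 6)² + l(-3, 8)*29 = (((5 - 10*5)²*√(-2 + 4))*3 - 6)² + (-10 + 2*(-3))*29 = (((5 - 50)²*√2)*3 - 6)² + (-10 - 6)*29 = (((-45)²*√2)*3 - 6)² - 16*29 = ((2025*√2)*3 - 6)² - 464 = (6075*√2 - 6)² - 464 = (-6 + 6075*√2)² - 464 = -464 + (-6 + 6075*√2)²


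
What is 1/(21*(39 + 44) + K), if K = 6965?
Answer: 1/8708 ≈ 0.00011484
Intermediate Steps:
1/(21*(39 + 44) + K) = 1/(21*(39 + 44) + 6965) = 1/(21*83 + 6965) = 1/(1743 + 6965) = 1/8708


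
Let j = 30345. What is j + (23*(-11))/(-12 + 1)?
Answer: 30368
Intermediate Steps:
j + (23*(-11))/(-12 + 1) = 30345 + (23*(-11))/(-12 + 1) = 30345 - 253/(-11) = 30345 - 253*(-1/11) = 30345 + 23 = 30368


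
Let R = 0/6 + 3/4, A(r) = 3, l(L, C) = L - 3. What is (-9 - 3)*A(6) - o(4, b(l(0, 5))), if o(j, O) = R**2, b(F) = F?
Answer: -585/16 ≈ -36.563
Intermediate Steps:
l(L, C) = -3 + L
R = 3/4 (R = 0*(1/6) + 3*(1/4) = 0 + 3/4 = 3/4 ≈ 0.75000)
o(j, O) = 9/16 (o(j, O) = (3/4)**2 = 9/16)
(-9 - 3)*A(6) - o(4, b(l(0, 5))) = (-9 - 3)*3 - 1*9/16 = -12*3 - 9/16 = -36 - 9/16 = -585/16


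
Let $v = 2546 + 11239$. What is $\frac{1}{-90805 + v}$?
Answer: $- \frac{1}{77020} \approx -1.2984 \cdot 10^{-5}$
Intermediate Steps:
$v = 13785$
$\frac{1}{-90805 + v} = \frac{1}{-90805 + 13785} = \frac{1}{-77020} = - \frac{1}{77020}$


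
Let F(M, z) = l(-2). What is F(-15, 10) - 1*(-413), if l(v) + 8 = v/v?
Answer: 406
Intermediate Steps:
l(v) = -7 (l(v) = -8 + v/v = -8 + 1 = -7)
F(M, z) = -7
F(-15, 10) - 1*(-413) = -7 - 1*(-413) = -7 + 413 = 406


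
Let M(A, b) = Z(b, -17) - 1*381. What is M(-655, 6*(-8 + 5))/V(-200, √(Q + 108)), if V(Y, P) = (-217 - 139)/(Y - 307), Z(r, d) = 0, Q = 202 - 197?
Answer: -193167/356 ≈ -542.60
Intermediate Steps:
Q = 5
V(Y, P) = -356/(-307 + Y)
M(A, b) = -381 (M(A, b) = 0 - 1*381 = 0 - 381 = -381)
M(-655, 6*(-8 + 5))/V(-200, √(Q + 108)) = -381/((-356/(-307 - 200))) = -381/((-356/(-507))) = -381/((-356*(-1/507))) = -381/356/507 = -381*507/356 = -193167/356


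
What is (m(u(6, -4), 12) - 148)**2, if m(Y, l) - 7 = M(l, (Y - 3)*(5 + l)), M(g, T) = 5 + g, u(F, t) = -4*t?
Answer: 15376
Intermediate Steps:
m(Y, l) = 12 + l (m(Y, l) = 7 + (5 + l) = 12 + l)
(m(u(6, -4), 12) - 148)**2 = ((12 + 12) - 148)**2 = (24 - 148)**2 = (-124)**2 = 15376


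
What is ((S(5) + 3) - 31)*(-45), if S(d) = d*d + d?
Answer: -90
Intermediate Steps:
S(d) = d + d² (S(d) = d² + d = d + d²)
((S(5) + 3) - 31)*(-45) = ((5*(1 + 5) + 3) - 31)*(-45) = ((5*6 + 3) - 31)*(-45) = ((30 + 3) - 31)*(-45) = (33 - 31)*(-45) = 2*(-45) = -90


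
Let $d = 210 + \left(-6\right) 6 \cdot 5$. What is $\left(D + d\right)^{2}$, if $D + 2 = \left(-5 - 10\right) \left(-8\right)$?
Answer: $21904$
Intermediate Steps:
$D = 118$ ($D = -2 + \left(-5 - 10\right) \left(-8\right) = -2 - -120 = -2 + 120 = 118$)
$d = 30$ ($d = 210 - 180 = 30$)
$\left(D + d\right)^{2} = \left(118 + 30\right)^{2} = 148^{2} = 21904$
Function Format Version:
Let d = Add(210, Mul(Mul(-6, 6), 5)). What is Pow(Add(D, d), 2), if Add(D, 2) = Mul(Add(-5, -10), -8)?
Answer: 21904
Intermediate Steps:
D = 118 (D = Add(-2, Mul(Add(-5, -10), -8)) = Add(-2, Mul(-15, -8)) = Add(-2, 120) = 118)
d = 30 (d = Add(210, Mul(-36, 5)) = Add(210, -180) = 30)
Pow(Add(D, d), 2) = Pow(Add(118, 30), 2) = Pow(148, 2) = 21904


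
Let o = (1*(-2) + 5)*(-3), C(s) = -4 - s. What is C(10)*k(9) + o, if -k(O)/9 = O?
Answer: 1125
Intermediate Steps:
k(O) = -9*O
o = -9 (o = (-2 + 5)*(-3) = 3*(-3) = -9)
C(10)*k(9) + o = (-4 - 1*10)*(-9*9) - 9 = (-4 - 10)*(-81) - 9 = -14*(-81) - 9 = 1134 - 9 = 1125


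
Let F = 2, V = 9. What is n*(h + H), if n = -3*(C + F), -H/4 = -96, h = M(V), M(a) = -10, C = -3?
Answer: 1122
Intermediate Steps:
h = -10
H = 384 (H = -4*(-96) = 384)
n = 3 (n = -3*(-3 + 2) = -3*(-1) = 3)
n*(h + H) = 3*(-10 + 384) = 3*374 = 1122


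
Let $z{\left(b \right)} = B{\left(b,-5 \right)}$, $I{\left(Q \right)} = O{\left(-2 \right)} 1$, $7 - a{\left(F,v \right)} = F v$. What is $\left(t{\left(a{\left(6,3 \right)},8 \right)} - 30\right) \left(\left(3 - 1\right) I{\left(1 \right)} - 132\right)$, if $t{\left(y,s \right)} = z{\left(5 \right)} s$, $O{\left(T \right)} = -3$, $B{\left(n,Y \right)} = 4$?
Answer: $-276$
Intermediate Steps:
$a{\left(F,v \right)} = 7 - F v$
$I{\left(Q \right)} = -3$ ($I{\left(Q \right)} = \left(-3\right) 1 = -3$)
$z{\left(b \right)} = 4$
$t{\left(y,s \right)} = 4 s$
$\left(t{\left(a{\left(6,3 \right)},8 \right)} - 30\right) \left(\left(3 - 1\right) I{\left(1 \right)} - 132\right) = \left(4 \cdot 8 - 30\right) \left(\left(3 - 1\right) \left(-3\right) - 132\right) = \left(32 - 30\right) \left(2 \left(-3\right) - 132\right) = 2 \left(-6 - 132\right) = 2 \left(-138\right) = -276$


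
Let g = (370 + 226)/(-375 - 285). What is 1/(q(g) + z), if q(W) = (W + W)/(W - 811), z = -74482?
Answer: -66982/4988953175 ≈ -1.3426e-5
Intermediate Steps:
g = -149/165 (g = 596/(-660) = 596*(-1/660) = -149/165 ≈ -0.90303)
q(W) = 2*W/(-811 + W) (q(W) = (2*W)/(-811 + W) = 2*W/(-811 + W))
1/(q(g) + z) = 1/(2*(-149/165)/(-811 - 149/165) - 74482) = 1/(2*(-149/165)/(-133964/165) - 74482) = 1/(2*(-149/165)*(-165/133964) - 74482) = 1/(149/66982 - 74482) = 1/(-4988953175/66982) = -66982/4988953175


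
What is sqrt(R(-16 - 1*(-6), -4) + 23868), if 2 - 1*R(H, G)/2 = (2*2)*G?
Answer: 12*sqrt(166) ≈ 154.61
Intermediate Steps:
R(H, G) = 4 - 8*G (R(H, G) = 4 - 2*2*2*G = 4 - 8*G)
sqrt(R(-16 - 1*(-6), -4) + 23868) = sqrt((4 - 8*(-4)) + 23868) = sqrt((4 + 32) + 23868) = sqrt(36 + 23868) = sqrt(23904) = 12*sqrt(166)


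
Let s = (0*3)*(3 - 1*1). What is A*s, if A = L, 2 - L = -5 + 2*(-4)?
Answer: 0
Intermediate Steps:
s = 0 (s = 0*(3 - 1) = 0*2 = 0)
L = 15 (L = 2 - (-5 + 2*(-4)) = 2 - (-5 - 8) = 2 - 1*(-13) = 2 + 13 = 15)
A = 15
A*s = 15*0 = 0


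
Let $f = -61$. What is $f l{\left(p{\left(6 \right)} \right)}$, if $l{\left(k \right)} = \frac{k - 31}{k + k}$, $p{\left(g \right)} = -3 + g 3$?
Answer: $\frac{488}{15} \approx 32.533$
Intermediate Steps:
$p{\left(g \right)} = -3 + 3 g$
$l{\left(k \right)} = \frac{-31 + k}{2 k}$
$f l{\left(p{\left(6 \right)} \right)} = - 61 \frac{-31 + \left(-3 + 3 \cdot 6\right)}{2 \left(-3 + 3 \cdot 6\right)} = - 61 \frac{-31 + \left(-3 + 18\right)}{2 \left(-3 + 18\right)} = - 61 \frac{-31 + 15}{2 \cdot 15} = - 61 \cdot \frac{1}{2} \cdot \frac{1}{15} \left(-16\right) = \left(-61\right) \left(- \frac{8}{15}\right) = \frac{488}{15}$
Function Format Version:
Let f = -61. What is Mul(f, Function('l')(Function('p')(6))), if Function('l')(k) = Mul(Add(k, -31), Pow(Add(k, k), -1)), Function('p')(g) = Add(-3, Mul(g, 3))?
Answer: Rational(488, 15) ≈ 32.533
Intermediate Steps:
Function('p')(g) = Add(-3, Mul(3, g))
Function('l')(k) = Mul(Rational(1, 2), Pow(k, -1), Add(-31, k)) (Function('l')(k) = Mul(Add(-31, k), Pow(Mul(2, k), -1)) = Mul(Add(-31, k), Mul(Rational(1, 2), Pow(k, -1))) = Mul(Rational(1, 2), Pow(k, -1), Add(-31, k)))
Mul(f, Function('l')(Function('p')(6))) = Mul(-61, Mul(Rational(1, 2), Pow(Add(-3, Mul(3, 6)), -1), Add(-31, Add(-3, Mul(3, 6))))) = Mul(-61, Mul(Rational(1, 2), Pow(Add(-3, 18), -1), Add(-31, Add(-3, 18)))) = Mul(-61, Mul(Rational(1, 2), Pow(15, -1), Add(-31, 15))) = Mul(-61, Mul(Rational(1, 2), Rational(1, 15), -16)) = Mul(-61, Rational(-8, 15)) = Rational(488, 15)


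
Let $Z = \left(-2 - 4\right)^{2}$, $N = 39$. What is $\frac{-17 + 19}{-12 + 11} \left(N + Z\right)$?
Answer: $-150$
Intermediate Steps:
$Z = 36$ ($Z = \left(-6\right)^{2} = 36$)
$\frac{-17 + 19}{-12 + 11} \left(N + Z\right) = \frac{-17 + 19}{-12 + 11} \left(39 + 36\right) = \frac{2}{-1} \cdot 75 = 2 \left(-1\right) 75 = \left(-2\right) 75 = -150$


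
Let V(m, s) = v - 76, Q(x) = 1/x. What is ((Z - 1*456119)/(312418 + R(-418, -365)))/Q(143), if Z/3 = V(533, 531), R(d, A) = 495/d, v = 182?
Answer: -2476822634/11871839 ≈ -208.63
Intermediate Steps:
V(m, s) = 106 (V(m, s) = 182 - 76 = 106)
Z = 318 (Z = 3*106 = 318)
((Z - 1*456119)/(312418 + R(-418, -365)))/Q(143) = ((318 - 1*456119)/(312418 + 495/(-418)))/(1/143) = ((318 - 456119)/(312418 + 495*(-1/418)))/(1/143) = -455801/(312418 - 45/38)*143 = -455801/11871839/38*143 = -455801*38/11871839*143 = -17320438/11871839*143 = -2476822634/11871839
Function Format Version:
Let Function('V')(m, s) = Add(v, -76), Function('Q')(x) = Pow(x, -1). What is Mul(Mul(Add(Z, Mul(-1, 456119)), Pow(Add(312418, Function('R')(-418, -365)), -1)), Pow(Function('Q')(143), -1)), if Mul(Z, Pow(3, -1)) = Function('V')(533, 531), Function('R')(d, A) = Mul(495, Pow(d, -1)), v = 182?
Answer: Rational(-2476822634, 11871839) ≈ -208.63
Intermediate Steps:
Function('V')(m, s) = 106 (Function('V')(m, s) = Add(182, -76) = 106)
Z = 318 (Z = Mul(3, 106) = 318)
Mul(Mul(Add(Z, Mul(-1, 456119)), Pow(Add(312418, Function('R')(-418, -365)), -1)), Pow(Function('Q')(143), -1)) = Mul(Mul(Add(318, Mul(-1, 456119)), Pow(Add(312418, Mul(495, Pow(-418, -1))), -1)), Pow(Pow(143, -1), -1)) = Mul(Mul(Add(318, -456119), Pow(Add(312418, Mul(495, Rational(-1, 418))), -1)), Pow(Rational(1, 143), -1)) = Mul(Mul(-455801, Pow(Add(312418, Rational(-45, 38)), -1)), 143) = Mul(Mul(-455801, Pow(Rational(11871839, 38), -1)), 143) = Mul(Mul(-455801, Rational(38, 11871839)), 143) = Mul(Rational(-17320438, 11871839), 143) = Rational(-2476822634, 11871839)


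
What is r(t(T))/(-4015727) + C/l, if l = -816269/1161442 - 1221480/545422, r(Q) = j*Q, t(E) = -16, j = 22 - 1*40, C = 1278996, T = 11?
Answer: -1626797700080346755825736/3742435182431525453 ≈ -4.3469e+5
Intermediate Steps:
j = -18 (j = 22 - 40 = -18)
r(Q) = -18*Q
l = -931944622339/316738009262 (l = -816269*1/1161442 - 1221480*1/545422 = -816269/1161442 - 610740/272711 = -931944622339/316738009262 ≈ -2.9423)
r(t(T))/(-4015727) + C/l = -18*(-16)/(-4015727) + 1278996/(-931944622339/316738009262) = 288*(-1/4015727) + 1278996*(-316738009262/931944622339) = -288/4015727 - 405106646894060952/931944622339 = -1626797700080346755825736/3742435182431525453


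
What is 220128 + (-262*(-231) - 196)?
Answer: 280454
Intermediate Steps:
220128 + (-262*(-231) - 196) = 220128 + (60522 - 196) = 220128 + 60326 = 280454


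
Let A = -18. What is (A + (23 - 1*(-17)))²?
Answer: 484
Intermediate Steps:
(A + (23 - 1*(-17)))² = (-18 + (23 - 1*(-17)))² = (-18 + (23 + 17))² = (-18 + 40)² = 22² = 484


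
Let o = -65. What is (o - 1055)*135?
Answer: -151200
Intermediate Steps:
(o - 1055)*135 = (-65 - 1055)*135 = -1120*135 = -151200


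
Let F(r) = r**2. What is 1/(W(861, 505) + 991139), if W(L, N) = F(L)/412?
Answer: 412/409090589 ≈ 1.0071e-6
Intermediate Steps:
W(L, N) = L**2/412
1/(W(861, 505) + 991139) = 1/((1/412)*861**2 + 991139) = 1/((1/412)*741321 + 991139) = 1/(741321/412 + 991139) = 1/(409090589/412) = 412/409090589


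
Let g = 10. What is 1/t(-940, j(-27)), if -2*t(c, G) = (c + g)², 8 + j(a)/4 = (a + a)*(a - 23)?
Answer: -1/432450 ≈ -2.3124e-6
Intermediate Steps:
j(a) = -32 + 8*a*(-23 + a) (j(a) = -32 + 4*((a + a)*(a - 23)) = -32 + 4*((2*a)*(-23 + a)) = -32 + 4*(2*a*(-23 + a)) = -32 + 8*a*(-23 + a))
t(c, G) = -(10 + c)²/2 (t(c, G) = -(c + 10)²/2 = -(10 + c)²/2)
1/t(-940, j(-27)) = 1/(-(10 - 940)²/2) = 1/(-½*(-930)²) = 1/(-½*864900) = 1/(-432450) = -1/432450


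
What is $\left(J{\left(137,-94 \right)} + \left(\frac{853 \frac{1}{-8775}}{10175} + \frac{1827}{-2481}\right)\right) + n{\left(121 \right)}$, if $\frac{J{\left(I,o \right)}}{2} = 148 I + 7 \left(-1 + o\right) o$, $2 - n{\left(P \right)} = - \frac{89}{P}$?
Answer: $\frac{134484389631092759}{812231330625} \approx 1.6557 \cdot 10^{5}$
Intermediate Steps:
$n{\left(P \right)} = 2 + \frac{89}{P}$ ($n{\left(P \right)} = 2 - - \frac{89}{P} = 2 + \frac{89}{P}$)
$J{\left(I,o \right)} = 296 I + 2 o \left(-7 + 7 o\right)$ ($J{\left(I,o \right)} = 2 \left(148 I + 7 \left(-1 + o\right) o\right) = 2 \left(148 I + \left(-7 + 7 o\right) o\right) = 2 \left(148 I + o \left(-7 + 7 o\right)\right) = 296 I + 2 o \left(-7 + 7 o\right)$)
$\left(J{\left(137,-94 \right)} + \left(\frac{853 \frac{1}{-8775}}{10175} + \frac{1827}{-2481}\right)\right) + n{\left(121 \right)} = \left(\left(\left(-14\right) \left(-94\right) + 14 \left(-94\right)^{2} + 296 \cdot 137\right) + \left(\frac{853 \frac{1}{-8775}}{10175} + \frac{1827}{-2481}\right)\right) + \left(2 + \frac{89}{121}\right) = \left(\left(1316 + 14 \cdot 8836 + 40552\right) + \left(853 \left(- \frac{1}{8775}\right) \frac{1}{10175} + 1827 \left(- \frac{1}{2481}\right)\right)\right) + \left(2 + 89 \cdot \frac{1}{121}\right) = \left(\left(1316 + 123704 + 40552\right) - \frac{54375651056}{73839211875}\right) + \left(2 + \frac{89}{121}\right) = \left(165572 - \frac{54375651056}{73839211875}\right) + \frac{331}{121} = \frac{12225651612916444}{73839211875} + \frac{331}{121} = \frac{134484389631092759}{812231330625}$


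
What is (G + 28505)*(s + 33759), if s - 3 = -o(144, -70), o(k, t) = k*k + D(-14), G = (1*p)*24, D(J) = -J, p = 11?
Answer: 374342228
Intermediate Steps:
G = 264 (G = (1*11)*24 = 11*24 = 264)
o(k, t) = 14 + k² (o(k, t) = k*k - 1*(-14) = k² + 14 = 14 + k²)
s = -20747 (s = 3 - (14 + 144²) = 3 - (14 + 20736) = 3 - 1*20750 = 3 - 20750 = -20747)
(G + 28505)*(s + 33759) = (264 + 28505)*(-20747 + 33759) = 28769*13012 = 374342228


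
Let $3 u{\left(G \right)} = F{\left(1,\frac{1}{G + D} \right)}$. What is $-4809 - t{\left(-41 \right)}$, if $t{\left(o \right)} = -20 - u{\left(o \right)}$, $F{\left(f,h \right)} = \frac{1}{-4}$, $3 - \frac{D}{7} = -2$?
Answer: $- \frac{57469}{12} \approx -4789.1$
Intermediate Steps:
$D = 35$ ($D = 21 - -14 = 21 + 14 = 35$)
$F{\left(f,h \right)} = - \frac{1}{4}$
$u{\left(G \right)} = - \frac{1}{12}$ ($u{\left(G \right)} = \frac{1}{3} \left(- \frac{1}{4}\right) = - \frac{1}{12}$)
$t{\left(o \right)} = - \frac{239}{12}$ ($t{\left(o \right)} = -20 - - \frac{1}{12} = -20 + \frac{1}{12} = - \frac{239}{12}$)
$-4809 - t{\left(-41 \right)} = -4809 - - \frac{239}{12} = -4809 + \frac{239}{12} = - \frac{57469}{12}$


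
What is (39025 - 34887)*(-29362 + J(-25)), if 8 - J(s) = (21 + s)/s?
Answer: -3036687852/25 ≈ -1.2147e+8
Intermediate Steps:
J(s) = 8 - (21 + s)/s
(39025 - 34887)*(-29362 + J(-25)) = (39025 - 34887)*(-29362 + (7 - 21/(-25))) = 4138*(-29362 + (7 - 21*(-1/25))) = 4138*(-29362 + (7 + 21/25)) = 4138*(-29362 + 196/25) = 4138*(-733854/25) = -3036687852/25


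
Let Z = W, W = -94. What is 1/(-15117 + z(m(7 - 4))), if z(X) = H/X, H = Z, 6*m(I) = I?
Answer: -1/15305 ≈ -6.5338e-5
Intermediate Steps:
m(I) = I/6
Z = -94
H = -94
z(X) = -94/X
1/(-15117 + z(m(7 - 4))) = 1/(-15117 - 94*6/(7 - 4)) = 1/(-15117 - 94/((⅙)*3)) = 1/(-15117 - 94/½) = 1/(-15117 - 94*2) = 1/(-15117 - 188) = 1/(-15305) = -1/15305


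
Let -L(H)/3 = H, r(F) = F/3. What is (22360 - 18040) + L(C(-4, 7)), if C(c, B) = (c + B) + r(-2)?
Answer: 4313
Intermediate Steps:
r(F) = F/3 (r(F) = F*(⅓) = F/3)
C(c, B) = -⅔ + B + c (C(c, B) = (c + B) + (⅓)*(-2) = (B + c) - ⅔ = -⅔ + B + c)
L(H) = -3*H
(22360 - 18040) + L(C(-4, 7)) = (22360 - 18040) - 3*(-⅔ + 7 - 4) = 4320 - 3*7/3 = 4320 - 7 = 4313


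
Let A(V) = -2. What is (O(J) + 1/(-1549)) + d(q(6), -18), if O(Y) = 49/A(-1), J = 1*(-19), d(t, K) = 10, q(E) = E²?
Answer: -44923/3098 ≈ -14.501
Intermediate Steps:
J = -19
O(Y) = -49/2 (O(Y) = 49/(-2) = 49*(-½) = -49/2)
(O(J) + 1/(-1549)) + d(q(6), -18) = (-49/2 + 1/(-1549)) + 10 = (-49/2 - 1/1549) + 10 = -75903/3098 + 10 = -44923/3098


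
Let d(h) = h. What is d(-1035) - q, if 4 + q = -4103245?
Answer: 4102214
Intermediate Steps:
q = -4103249 (q = -4 - 4103245 = -4103249)
d(-1035) - q = -1035 - 1*(-4103249) = -1035 + 4103249 = 4102214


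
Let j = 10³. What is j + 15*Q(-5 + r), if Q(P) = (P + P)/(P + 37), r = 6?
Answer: 19015/19 ≈ 1000.8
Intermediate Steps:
j = 1000
Q(P) = 2*P/(37 + P) (Q(P) = (2*P)/(37 + P) = 2*P/(37 + P))
j + 15*Q(-5 + r) = 1000 + 15*(2*(-5 + 6)/(37 + (-5 + 6))) = 1000 + 15*(2*1/(37 + 1)) = 1000 + 15*(2*1/38) = 1000 + 15*(2*1*(1/38)) = 1000 + 15*(1/19) = 1000 + 15/19 = 19015/19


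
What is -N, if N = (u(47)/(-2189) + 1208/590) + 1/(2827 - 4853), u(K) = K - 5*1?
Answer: -2652940161/1308299630 ≈ -2.0278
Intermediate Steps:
u(K) = -5 + K (u(K) = K - 5 = -5 + K)
N = 2652940161/1308299630 (N = ((-5 + 47)/(-2189) + 1208/590) + 1/(2827 - 4853) = (42*(-1/2189) + 1208*(1/590)) + 1/(-2026) = (-42/2189 + 604/295) - 1/2026 = 1309766/645755 - 1/2026 = 2652940161/1308299630 ≈ 2.0278)
-N = -1*2652940161/1308299630 = -2652940161/1308299630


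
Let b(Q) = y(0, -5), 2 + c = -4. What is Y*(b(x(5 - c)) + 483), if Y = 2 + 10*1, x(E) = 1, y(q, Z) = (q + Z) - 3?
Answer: 5700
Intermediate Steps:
c = -6 (c = -2 - 4 = -6)
y(q, Z) = -3 + Z + q (y(q, Z) = (Z + q) - 3 = -3 + Z + q)
b(Q) = -8 (b(Q) = -3 - 5 + 0 = -8)
Y = 12 (Y = 2 + 10 = 12)
Y*(b(x(5 - c)) + 483) = 12*(-8 + 483) = 12*475 = 5700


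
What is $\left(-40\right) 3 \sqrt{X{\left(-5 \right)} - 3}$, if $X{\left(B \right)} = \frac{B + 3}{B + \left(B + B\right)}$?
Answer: $- 8 i \sqrt{645} \approx - 203.17 i$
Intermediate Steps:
$X{\left(B \right)} = \frac{3 + B}{3 B}$ ($X{\left(B \right)} = \frac{3 + B}{B + 2 B} = \frac{3 + B}{3 B}$)
$\left(-40\right) 3 \sqrt{X{\left(-5 \right)} - 3} = \left(-40\right) 3 \sqrt{\frac{3 - 5}{3 \left(-5\right)} - 3} = - 120 \sqrt{\frac{1}{3} \left(- \frac{1}{5}\right) \left(-2\right) - 3} = - 120 \sqrt{\frac{2}{15} - 3} = - 120 \sqrt{- \frac{43}{15}} = - 120 \frac{i \sqrt{645}}{15} = - 8 i \sqrt{645}$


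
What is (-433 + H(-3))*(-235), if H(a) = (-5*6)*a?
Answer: 80605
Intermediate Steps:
H(a) = -30*a
(-433 + H(-3))*(-235) = (-433 - 30*(-3))*(-235) = (-433 + 90)*(-235) = -343*(-235) = 80605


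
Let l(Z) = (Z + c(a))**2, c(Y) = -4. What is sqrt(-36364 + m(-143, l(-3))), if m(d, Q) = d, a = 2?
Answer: I*sqrt(36507) ≈ 191.07*I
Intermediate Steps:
l(Z) = (-4 + Z)**2 (l(Z) = (Z - 4)**2 = (-4 + Z)**2)
sqrt(-36364 + m(-143, l(-3))) = sqrt(-36364 - 143) = sqrt(-36507) = I*sqrt(36507)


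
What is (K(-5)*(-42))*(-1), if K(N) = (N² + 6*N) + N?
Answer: -420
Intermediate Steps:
K(N) = N² + 7*N
(K(-5)*(-42))*(-1) = (-5*(7 - 5)*(-42))*(-1) = (-5*2*(-42))*(-1) = -10*(-42)*(-1) = 420*(-1) = -420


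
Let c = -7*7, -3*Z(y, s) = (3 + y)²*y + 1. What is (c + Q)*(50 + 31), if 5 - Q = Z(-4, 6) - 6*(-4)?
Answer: -5589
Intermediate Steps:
Z(y, s) = -⅓ - y*(3 + y)²/3 (Z(y, s) = -((3 + y)²*y + 1)/3 = -(y*(3 + y)² + 1)/3 = -(1 + y*(3 + y)²)/3 = -⅓ - y*(3 + y)²/3)
c = -49
Q = -20 (Q = 5 - ((-⅓ - ⅓*(-4)*(3 - 4)²) - 6*(-4)) = 5 - ((-⅓ - ⅓*(-4)*(-1)²) + 24) = 5 - ((-⅓ - ⅓*(-4)*1) + 24) = 5 - ((-⅓ + 4/3) + 24) = 5 - (1 + 24) = 5 - 1*25 = 5 - 25 = -20)
(c + Q)*(50 + 31) = (-49 - 20)*(50 + 31) = -69*81 = -5589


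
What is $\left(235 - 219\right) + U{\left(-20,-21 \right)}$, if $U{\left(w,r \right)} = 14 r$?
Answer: $-278$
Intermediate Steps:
$\left(235 - 219\right) + U{\left(-20,-21 \right)} = \left(235 - 219\right) + 14 \left(-21\right) = \left(235 - 219\right) - 294 = 16 - 294 = -278$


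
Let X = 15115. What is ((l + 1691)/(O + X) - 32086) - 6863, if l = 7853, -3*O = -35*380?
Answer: -2284135473/58645 ≈ -38949.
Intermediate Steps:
O = 13300/3 (O = -(-35)*380/3 = -⅓*(-13300) = 13300/3 ≈ 4433.3)
((l + 1691)/(O + X) - 32086) - 6863 = ((7853 + 1691)/(13300/3 + 15115) - 32086) - 6863 = (9544/(58645/3) - 32086) - 6863 = (9544*(3/58645) - 32086) - 6863 = (28632/58645 - 32086) - 6863 = -1881654838/58645 - 6863 = -2284135473/58645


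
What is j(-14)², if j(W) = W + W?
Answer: 784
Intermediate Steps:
j(W) = 2*W
j(-14)² = (2*(-14))² = (-28)² = 784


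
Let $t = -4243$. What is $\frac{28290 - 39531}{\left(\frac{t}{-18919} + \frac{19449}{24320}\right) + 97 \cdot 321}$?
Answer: $- \frac{5172097409280}{14326918706351} \approx -0.36101$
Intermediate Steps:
$\frac{28290 - 39531}{\left(\frac{t}{-18919} + \frac{19449}{24320}\right) + 97 \cdot 321} = \frac{28290 - 39531}{\left(- \frac{4243}{-18919} + \frac{19449}{24320}\right) + 97 \cdot 321} = - \frac{11241}{\left(\left(-4243\right) \left(- \frac{1}{18919}\right) + 19449 \cdot \frac{1}{24320}\right) + 31137} = - \frac{11241}{\left(\frac{4243}{18919} + \frac{19449}{24320}\right) + 31137} = - \frac{11241}{\frac{471145391}{460110080} + 31137} = - \frac{11241}{\frac{14326918706351}{460110080}} = \left(-11241\right) \frac{460110080}{14326918706351} = - \frac{5172097409280}{14326918706351}$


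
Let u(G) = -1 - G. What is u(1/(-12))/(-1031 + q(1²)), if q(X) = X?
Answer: 11/12360 ≈ 0.00088997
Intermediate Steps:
u(1/(-12))/(-1031 + q(1²)) = (-1 - 1/(-12))/(-1031 + 1²) = (-1 - 1*(-1/12))/(-1031 + 1) = (-1 + 1/12)/(-1030) = -11/12*(-1/1030) = 11/12360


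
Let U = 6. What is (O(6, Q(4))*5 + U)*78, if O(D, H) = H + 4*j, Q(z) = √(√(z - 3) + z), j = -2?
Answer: -2652 + 390*√5 ≈ -1779.9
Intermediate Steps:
Q(z) = √(z + √(-3 + z)) (Q(z) = √(√(-3 + z) + z) = √(z + √(-3 + z)))
O(D, H) = -8 + H (O(D, H) = H + 4*(-2) = H - 8 = -8 + H)
(O(6, Q(4))*5 + U)*78 = ((-8 + √(4 + √(-3 + 4)))*5 + 6)*78 = ((-8 + √(4 + √1))*5 + 6)*78 = ((-8 + √(4 + 1))*5 + 6)*78 = ((-8 + √5)*5 + 6)*78 = ((-40 + 5*√5) + 6)*78 = (-34 + 5*√5)*78 = -2652 + 390*√5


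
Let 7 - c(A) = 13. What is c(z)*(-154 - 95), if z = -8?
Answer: 1494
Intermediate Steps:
c(A) = -6 (c(A) = 7 - 1*13 = 7 - 13 = -6)
c(z)*(-154 - 95) = -6*(-154 - 95) = -6*(-249) = 1494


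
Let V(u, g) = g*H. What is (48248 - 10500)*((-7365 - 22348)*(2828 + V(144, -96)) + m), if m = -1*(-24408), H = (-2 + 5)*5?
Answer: -1555868224528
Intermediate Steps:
H = 15 (H = 3*5 = 15)
V(u, g) = 15*g (V(u, g) = g*15 = 15*g)
m = 24408
(48248 - 10500)*((-7365 - 22348)*(2828 + V(144, -96)) + m) = (48248 - 10500)*((-7365 - 22348)*(2828 + 15*(-96)) + 24408) = 37748*(-29713*(2828 - 1440) + 24408) = 37748*(-29713*1388 + 24408) = 37748*(-41241644 + 24408) = 37748*(-41217236) = -1555868224528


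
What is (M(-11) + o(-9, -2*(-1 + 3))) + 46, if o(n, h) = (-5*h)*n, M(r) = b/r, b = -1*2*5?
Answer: -1464/11 ≈ -133.09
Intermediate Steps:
b = -10 (b = -2*5 = -10)
M(r) = -10/r
o(n, h) = -5*h*n
(M(-11) + o(-9, -2*(-1 + 3))) + 46 = (-10/(-11) - 5*(-2*(-1 + 3))*(-9)) + 46 = (-10*(-1/11) - 5*(-2*2)*(-9)) + 46 = (10/11 - 5*(-4)*(-9)) + 46 = (10/11 - 180) + 46 = -1970/11 + 46 = -1464/11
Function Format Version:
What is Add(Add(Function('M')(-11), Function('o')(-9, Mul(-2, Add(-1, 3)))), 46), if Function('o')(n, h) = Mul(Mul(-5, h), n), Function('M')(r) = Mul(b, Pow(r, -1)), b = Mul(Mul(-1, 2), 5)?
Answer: Rational(-1464, 11) ≈ -133.09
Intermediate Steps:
b = -10 (b = Mul(-2, 5) = -10)
Function('M')(r) = Mul(-10, Pow(r, -1))
Function('o')(n, h) = Mul(-5, h, n)
Add(Add(Function('M')(-11), Function('o')(-9, Mul(-2, Add(-1, 3)))), 46) = Add(Add(Mul(-10, Pow(-11, -1)), Mul(-5, Mul(-2, Add(-1, 3)), -9)), 46) = Add(Add(Mul(-10, Rational(-1, 11)), Mul(-5, Mul(-2, 2), -9)), 46) = Add(Add(Rational(10, 11), Mul(-5, -4, -9)), 46) = Add(Add(Rational(10, 11), -180), 46) = Add(Rational(-1970, 11), 46) = Rational(-1464, 11)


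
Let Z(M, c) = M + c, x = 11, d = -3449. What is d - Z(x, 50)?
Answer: -3510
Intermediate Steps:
d - Z(x, 50) = -3449 - (11 + 50) = -3449 - 1*61 = -3449 - 61 = -3510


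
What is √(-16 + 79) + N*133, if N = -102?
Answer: -13566 + 3*√7 ≈ -13558.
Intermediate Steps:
√(-16 + 79) + N*133 = √(-16 + 79) - 102*133 = √63 - 13566 = 3*√7 - 13566 = -13566 + 3*√7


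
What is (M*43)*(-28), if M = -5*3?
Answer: 18060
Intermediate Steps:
M = -15 (M = -1*15 = -15)
(M*43)*(-28) = -15*43*(-28) = -645*(-28) = 18060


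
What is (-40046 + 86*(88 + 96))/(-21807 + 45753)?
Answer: -4037/3991 ≈ -1.0115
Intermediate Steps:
(-40046 + 86*(88 + 96))/(-21807 + 45753) = (-40046 + 86*184)/23946 = (-40046 + 15824)*(1/23946) = -24222*1/23946 = -4037/3991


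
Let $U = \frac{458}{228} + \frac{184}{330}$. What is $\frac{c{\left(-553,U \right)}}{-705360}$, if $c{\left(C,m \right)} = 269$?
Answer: $- \frac{269}{705360} \approx -0.00038137$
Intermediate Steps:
$U = \frac{16091}{6270}$ ($U = 458 \cdot \frac{1}{228} + 184 \cdot \frac{1}{330} = \frac{229}{114} + \frac{92}{165} = \frac{16091}{6270} \approx 2.5663$)
$\frac{c{\left(-553,U \right)}}{-705360} = \frac{269}{-705360} = 269 \left(- \frac{1}{705360}\right) = - \frac{269}{705360}$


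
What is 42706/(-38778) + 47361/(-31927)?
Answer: -1600019660/619032603 ≈ -2.5847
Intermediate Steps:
42706/(-38778) + 47361/(-31927) = 42706*(-1/38778) + 47361*(-1/31927) = -21353/19389 - 47361/31927 = -1600019660/619032603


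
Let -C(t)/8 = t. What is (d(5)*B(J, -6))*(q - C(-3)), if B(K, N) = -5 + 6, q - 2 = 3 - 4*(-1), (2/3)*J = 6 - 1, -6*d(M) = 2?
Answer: 5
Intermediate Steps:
C(t) = -8*t
d(M) = -⅓ (d(M) = -⅙*2 = -⅓)
J = 15/2 (J = 3*(6 - 1)/2 = (3/2)*5 = 15/2 ≈ 7.5000)
q = 9 (q = 2 + (3 - 4*(-1)) = 2 + (3 + 4) = 2 + 7 = 9)
B(K, N) = 1
(d(5)*B(J, -6))*(q - C(-3)) = (-⅓*1)*(9 - (-8)*(-3)) = -(9 - 1*24)/3 = -(9 - 24)/3 = -⅓*(-15) = 5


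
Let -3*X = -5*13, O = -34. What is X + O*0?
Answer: 65/3 ≈ 21.667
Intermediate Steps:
X = 65/3 (X = -(-5)*13/3 = -⅓*(-65) = 65/3 ≈ 21.667)
X + O*0 = 65/3 - 34*0 = 65/3 + 0 = 65/3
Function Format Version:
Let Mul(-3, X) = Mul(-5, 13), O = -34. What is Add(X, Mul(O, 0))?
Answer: Rational(65, 3) ≈ 21.667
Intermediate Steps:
X = Rational(65, 3) (X = Mul(Rational(-1, 3), Mul(-5, 13)) = Mul(Rational(-1, 3), -65) = Rational(65, 3) ≈ 21.667)
Add(X, Mul(O, 0)) = Add(Rational(65, 3), Mul(-34, 0)) = Add(Rational(65, 3), 0) = Rational(65, 3)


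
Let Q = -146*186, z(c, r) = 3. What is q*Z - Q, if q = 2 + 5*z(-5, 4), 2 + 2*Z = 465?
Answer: 62183/2 ≈ 31092.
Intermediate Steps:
Z = 463/2 (Z = -1 + (½)*465 = -1 + 465/2 = 463/2 ≈ 231.50)
q = 17 (q = 2 + 5*3 = 2 + 15 = 17)
Q = -27156
q*Z - Q = 17*(463/2) - 1*(-27156) = 7871/2 + 27156 = 62183/2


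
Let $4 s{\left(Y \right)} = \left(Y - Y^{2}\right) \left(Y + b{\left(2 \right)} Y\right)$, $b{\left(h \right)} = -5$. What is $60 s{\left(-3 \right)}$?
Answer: $-2160$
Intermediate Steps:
$s{\left(Y \right)} = - Y \left(Y - Y^{2}\right)$ ($s{\left(Y \right)} = \frac{\left(Y - Y^{2}\right) \left(Y - 5 Y\right)}{4} = \frac{\left(Y - Y^{2}\right) \left(- 4 Y\right)}{4} = \frac{\left(-4\right) Y \left(Y - Y^{2}\right)}{4} = - Y \left(Y - Y^{2}\right)$)
$60 s{\left(-3 \right)} = 60 \left(-3\right)^{2} \left(-1 - 3\right) = 60 \cdot 9 \left(-4\right) = 60 \left(-36\right) = -2160$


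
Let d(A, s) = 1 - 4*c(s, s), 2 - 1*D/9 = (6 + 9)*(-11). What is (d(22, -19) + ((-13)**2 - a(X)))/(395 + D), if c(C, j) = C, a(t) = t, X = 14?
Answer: 116/949 ≈ 0.12223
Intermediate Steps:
D = 1503 (D = 18 - 9*(6 + 9)*(-11) = 18 - 135*(-11) = 18 - 9*(-165) = 18 + 1485 = 1503)
d(A, s) = 1 - 4*s
(d(22, -19) + ((-13)**2 - a(X)))/(395 + D) = ((1 - 4*(-19)) + ((-13)**2 - 1*14))/(395 + 1503) = ((1 + 76) + (169 - 14))/1898 = (77 + 155)*(1/1898) = 232*(1/1898) = 116/949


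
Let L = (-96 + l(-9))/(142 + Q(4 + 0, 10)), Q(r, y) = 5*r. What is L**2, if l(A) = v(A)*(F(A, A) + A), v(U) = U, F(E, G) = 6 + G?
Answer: 4/729 ≈ 0.0054870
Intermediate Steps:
l(A) = A*(6 + 2*A) (l(A) = A*((6 + A) + A) = A*(6 + 2*A))
L = 2/27 (L = (-96 + 2*(-9)*(3 - 9))/(142 + 5*(4 + 0)) = (-96 + 2*(-9)*(-6))/(142 + 5*4) = (-96 + 108)/(142 + 20) = 12/162 = 12*(1/162) = 2/27 ≈ 0.074074)
L**2 = (2/27)**2 = 4/729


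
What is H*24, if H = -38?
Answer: -912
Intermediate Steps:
H*24 = -38*24 = -912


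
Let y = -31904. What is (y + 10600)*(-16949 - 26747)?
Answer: 930899584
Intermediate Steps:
(y + 10600)*(-16949 - 26747) = (-31904 + 10600)*(-16949 - 26747) = -21304*(-43696) = 930899584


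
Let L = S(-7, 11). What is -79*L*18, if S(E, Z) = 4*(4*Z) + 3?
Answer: -254538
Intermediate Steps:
S(E, Z) = 3 + 16*Z (S(E, Z) = 16*Z + 3 = 3 + 16*Z)
L = 179 (L = 3 + 16*11 = 3 + 176 = 179)
-79*L*18 = -79*179*18 = -14141*18 = -254538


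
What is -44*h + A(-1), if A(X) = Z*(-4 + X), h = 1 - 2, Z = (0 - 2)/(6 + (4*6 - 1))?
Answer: 1286/29 ≈ 44.345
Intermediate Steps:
Z = -2/29 (Z = -2/(6 + (24 - 1)) = -2/(6 + 23) = -2/29 ≈ -0.068966)
h = -1
A(X) = 8/29 - 2*X/29 (A(X) = -2*(-4 + X)/29 = 8/29 - 2*X/29)
-44*h + A(-1) = -44*(-1) + (8/29 - 2/29*(-1)) = 44 + (8/29 + 2/29) = 44 + 10/29 = 1286/29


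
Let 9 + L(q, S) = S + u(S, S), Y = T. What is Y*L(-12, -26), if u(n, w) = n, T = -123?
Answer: 7503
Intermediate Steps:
Y = -123
L(q, S) = -9 + 2*S (L(q, S) = -9 + (S + S) = -9 + 2*S)
Y*L(-12, -26) = -123*(-9 + 2*(-26)) = -123*(-9 - 52) = -123*(-61) = 7503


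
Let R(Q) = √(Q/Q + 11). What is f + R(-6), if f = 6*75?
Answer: 450 + 2*√3 ≈ 453.46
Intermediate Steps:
R(Q) = 2*√3 (R(Q) = √(1 + 11) = √12 = 2*√3)
f = 450
f + R(-6) = 450 + 2*√3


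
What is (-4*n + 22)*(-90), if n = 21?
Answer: 5580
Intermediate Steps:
(-4*n + 22)*(-90) = (-4*21 + 22)*(-90) = (-84 + 22)*(-90) = -62*(-90) = 5580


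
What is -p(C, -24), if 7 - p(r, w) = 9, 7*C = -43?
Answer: 2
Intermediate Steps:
C = -43/7 (C = (1/7)*(-43) = -43/7 ≈ -6.1429)
p(r, w) = -2 (p(r, w) = 7 - 1*9 = 7 - 9 = -2)
-p(C, -24) = -1*(-2) = 2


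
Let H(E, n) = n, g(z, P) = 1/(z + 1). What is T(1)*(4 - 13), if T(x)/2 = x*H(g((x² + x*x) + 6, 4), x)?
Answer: -18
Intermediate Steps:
g(z, P) = 1/(1 + z)
T(x) = 2*x² (T(x) = 2*(x*x) = 2*x²)
T(1)*(4 - 13) = (2*1²)*(4 - 13) = (2*1)*(-9) = 2*(-9) = -18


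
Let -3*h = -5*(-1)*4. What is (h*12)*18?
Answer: -1440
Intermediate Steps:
h = -20/3 (h = -(-5*(-1))*4/3 = -5*4/3 = -⅓*20 = -20/3 ≈ -6.6667)
(h*12)*18 = -20/3*12*18 = -80*18 = -1440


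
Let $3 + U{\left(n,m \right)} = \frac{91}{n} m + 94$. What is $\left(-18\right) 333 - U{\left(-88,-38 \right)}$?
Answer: $- \frac{269469}{44} \approx -6124.3$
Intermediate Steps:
$U{\left(n,m \right)} = 91 + \frac{91 m}{n}$ ($U{\left(n,m \right)} = -3 + \left(\frac{91}{n} m + 94\right) = -3 + \left(\frac{91 m}{n} + 94\right) = -3 + \left(94 + \frac{91 m}{n}\right) = 91 + \frac{91 m}{n}$)
$\left(-18\right) 333 - U{\left(-88,-38 \right)} = \left(-18\right) 333 - \left(91 + 91 \left(-38\right) \frac{1}{-88}\right) = -5994 - \left(91 + 91 \left(-38\right) \left(- \frac{1}{88}\right)\right) = -5994 - \left(91 + \frac{1729}{44}\right) = -5994 - \frac{5733}{44} = - \frac{269469}{44}$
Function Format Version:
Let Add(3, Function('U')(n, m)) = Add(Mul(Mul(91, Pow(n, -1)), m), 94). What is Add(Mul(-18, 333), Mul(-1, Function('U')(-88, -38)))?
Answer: Rational(-269469, 44) ≈ -6124.3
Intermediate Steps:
Function('U')(n, m) = Add(91, Mul(91, m, Pow(n, -1))) (Function('U')(n, m) = Add(-3, Add(Mul(Mul(91, Pow(n, -1)), m), 94)) = Add(-3, Add(Mul(91, m, Pow(n, -1)), 94)) = Add(-3, Add(94, Mul(91, m, Pow(n, -1)))) = Add(91, Mul(91, m, Pow(n, -1))))
Add(Mul(-18, 333), Mul(-1, Function('U')(-88, -38))) = Add(Mul(-18, 333), Mul(-1, Add(91, Mul(91, -38, Pow(-88, -1))))) = Add(-5994, Mul(-1, Add(91, Mul(91, -38, Rational(-1, 88))))) = Add(-5994, Mul(-1, Add(91, Rational(1729, 44)))) = Add(-5994, Mul(-1, Rational(5733, 44))) = Add(-5994, Rational(-5733, 44)) = Rational(-269469, 44)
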